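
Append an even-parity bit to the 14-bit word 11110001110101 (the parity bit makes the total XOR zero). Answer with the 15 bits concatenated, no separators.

111100011101011

XOR of the 14 data bits: 1⊕1⊕1⊕1⊕0⊕0⊕0⊕1⊕1⊕1⊕0⊕1⊕0⊕1 = 1
Parity bit = 1 (so all 15 bits XOR to 0).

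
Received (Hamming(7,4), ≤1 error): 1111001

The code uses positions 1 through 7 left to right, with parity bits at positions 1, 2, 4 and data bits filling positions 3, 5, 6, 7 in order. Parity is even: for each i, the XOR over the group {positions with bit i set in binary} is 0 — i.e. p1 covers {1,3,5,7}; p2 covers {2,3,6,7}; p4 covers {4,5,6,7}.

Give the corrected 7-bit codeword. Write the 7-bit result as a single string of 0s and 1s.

1101001

s1 (pos 1,3,5,7): 1⊕1⊕0⊕1 = 1
s2 (pos 2,3,6,7): 1⊕1⊕0⊕1 = 1
s4 (pos 4,5,6,7): 1⊕0⊕0⊕1 = 0
Syndrome s4…s1 = 011 → error at position 3.
Flip position 3: 1111001 → 1101001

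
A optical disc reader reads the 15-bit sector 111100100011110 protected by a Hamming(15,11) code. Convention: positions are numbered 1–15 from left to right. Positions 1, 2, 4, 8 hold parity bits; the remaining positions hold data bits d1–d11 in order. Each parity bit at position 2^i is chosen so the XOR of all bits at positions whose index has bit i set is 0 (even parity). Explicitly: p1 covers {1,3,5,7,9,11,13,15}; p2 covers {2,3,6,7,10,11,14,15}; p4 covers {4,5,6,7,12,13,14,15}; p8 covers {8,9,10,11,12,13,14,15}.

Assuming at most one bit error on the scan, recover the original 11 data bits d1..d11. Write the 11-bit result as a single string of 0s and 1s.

10000011110

s1 (pos 1,3,5,7,9,11,13,15): 1⊕1⊕0⊕1⊕0⊕1⊕1⊕0 = 1
s2 (pos 2,3,6,7,10,11,14,15): 1⊕1⊕0⊕1⊕0⊕1⊕1⊕0 = 1
s4 (pos 4,5,6,7,12,13,14,15): 1⊕0⊕0⊕1⊕1⊕1⊕1⊕0 = 1
s8 (pos 8,9,10,11,12,13,14,15): 0⊕0⊕0⊕1⊕1⊕1⊕1⊕0 = 0
Syndrome s8…s1 = 0111 → error at position 7.
Flip position 7: 111100100011110 → 111100000011110
Read data bits from positions 3,5,6,7,9,10,11,12,13,14,15: 10000011110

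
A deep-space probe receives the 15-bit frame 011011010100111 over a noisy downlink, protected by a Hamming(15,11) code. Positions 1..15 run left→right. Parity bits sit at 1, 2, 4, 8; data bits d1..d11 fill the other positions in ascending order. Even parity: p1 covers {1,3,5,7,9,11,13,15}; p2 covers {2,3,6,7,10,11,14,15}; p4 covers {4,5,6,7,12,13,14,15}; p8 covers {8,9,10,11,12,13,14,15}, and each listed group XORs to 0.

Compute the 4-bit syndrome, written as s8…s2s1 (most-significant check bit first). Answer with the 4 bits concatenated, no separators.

1100

s1 (pos 1,3,5,7,9,11,13,15): 0⊕1⊕1⊕0⊕0⊕0⊕1⊕1 = 0
s2 (pos 2,3,6,7,10,11,14,15): 1⊕1⊕1⊕0⊕1⊕0⊕1⊕1 = 0
s4 (pos 4,5,6,7,12,13,14,15): 0⊕1⊕1⊕0⊕0⊕1⊕1⊕1 = 1
s8 (pos 8,9,10,11,12,13,14,15): 1⊕0⊕1⊕0⊕0⊕1⊕1⊕1 = 1
Syndrome s8…s1 = 1100 → error at position 12.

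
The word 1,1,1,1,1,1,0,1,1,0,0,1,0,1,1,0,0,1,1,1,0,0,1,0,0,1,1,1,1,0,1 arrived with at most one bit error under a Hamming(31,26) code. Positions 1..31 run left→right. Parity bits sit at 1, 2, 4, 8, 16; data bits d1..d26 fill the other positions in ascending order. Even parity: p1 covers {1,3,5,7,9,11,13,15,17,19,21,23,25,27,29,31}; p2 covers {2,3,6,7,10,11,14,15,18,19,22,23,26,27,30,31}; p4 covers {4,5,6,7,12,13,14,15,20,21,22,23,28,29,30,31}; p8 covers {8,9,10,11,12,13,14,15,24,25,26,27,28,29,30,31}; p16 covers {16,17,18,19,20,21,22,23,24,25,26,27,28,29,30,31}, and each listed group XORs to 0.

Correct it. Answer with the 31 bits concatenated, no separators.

s1 (pos 1,3,5,7,9,11,13,15,17,19,21,23,25,27,29,31): 1⊕1⊕1⊕0⊕1⊕0⊕0⊕1⊕0⊕1⊕0⊕1⊕0⊕1⊕1⊕1 = 0
s2 (pos 2,3,6,7,10,11,14,15,18,19,22,23,26,27,30,31): 1⊕1⊕1⊕0⊕0⊕0⊕1⊕1⊕1⊕1⊕0⊕1⊕1⊕1⊕0⊕1 = 1
s4 (pos 4,5,6,7,12,13,14,15,20,21,22,23,28,29,30,31): 1⊕1⊕1⊕0⊕1⊕0⊕1⊕1⊕1⊕0⊕0⊕1⊕1⊕1⊕0⊕1 = 1
s8 (pos 8,9,10,11,12,13,14,15,24,25,26,27,28,29,30,31): 1⊕1⊕0⊕0⊕1⊕0⊕1⊕1⊕0⊕0⊕1⊕1⊕1⊕1⊕0⊕1 = 0
s16 (pos 16,17,18,19,20,21,22,23,24,25,26,27,28,29,30,31): 0⊕0⊕1⊕1⊕1⊕0⊕0⊕1⊕0⊕0⊕1⊕1⊕1⊕1⊕0⊕1 = 1
Syndrome s16…s1 = 10110 → error at position 22.
Flip position 22: 1111110110010110011100100111101 → 1111110110010110011101100111101

1111110110010110011101100111101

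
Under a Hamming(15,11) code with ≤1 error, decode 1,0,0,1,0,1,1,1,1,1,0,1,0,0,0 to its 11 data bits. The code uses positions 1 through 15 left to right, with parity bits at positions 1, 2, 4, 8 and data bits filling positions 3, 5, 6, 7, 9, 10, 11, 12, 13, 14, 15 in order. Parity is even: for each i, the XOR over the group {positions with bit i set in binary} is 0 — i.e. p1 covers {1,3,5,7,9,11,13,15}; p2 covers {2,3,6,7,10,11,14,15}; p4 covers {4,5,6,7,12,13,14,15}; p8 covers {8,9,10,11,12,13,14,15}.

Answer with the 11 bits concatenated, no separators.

s1 (pos 1,3,5,7,9,11,13,15): 1⊕0⊕0⊕1⊕1⊕0⊕0⊕0 = 1
s2 (pos 2,3,6,7,10,11,14,15): 0⊕0⊕1⊕1⊕1⊕0⊕0⊕0 = 1
s4 (pos 4,5,6,7,12,13,14,15): 1⊕0⊕1⊕1⊕1⊕0⊕0⊕0 = 0
s8 (pos 8,9,10,11,12,13,14,15): 1⊕1⊕1⊕0⊕1⊕0⊕0⊕0 = 0
Syndrome s8…s1 = 0011 → error at position 3.
Flip position 3: 100101111101000 → 101101111101000
Read data bits from positions 3,5,6,7,9,10,11,12,13,14,15: 10111101000

10111101000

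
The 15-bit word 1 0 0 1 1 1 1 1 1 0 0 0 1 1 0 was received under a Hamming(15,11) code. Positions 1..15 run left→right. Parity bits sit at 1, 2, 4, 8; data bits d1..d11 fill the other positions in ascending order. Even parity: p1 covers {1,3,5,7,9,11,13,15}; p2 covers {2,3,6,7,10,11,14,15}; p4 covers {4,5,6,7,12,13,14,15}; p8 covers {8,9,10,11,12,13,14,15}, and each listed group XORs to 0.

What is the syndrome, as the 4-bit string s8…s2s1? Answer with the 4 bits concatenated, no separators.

s1 (pos 1,3,5,7,9,11,13,15): 1⊕0⊕1⊕1⊕1⊕0⊕1⊕0 = 1
s2 (pos 2,3,6,7,10,11,14,15): 0⊕0⊕1⊕1⊕0⊕0⊕1⊕0 = 1
s4 (pos 4,5,6,7,12,13,14,15): 1⊕1⊕1⊕1⊕0⊕1⊕1⊕0 = 0
s8 (pos 8,9,10,11,12,13,14,15): 1⊕1⊕0⊕0⊕0⊕1⊕1⊕0 = 0
Syndrome s8…s1 = 0011 → error at position 3.

0011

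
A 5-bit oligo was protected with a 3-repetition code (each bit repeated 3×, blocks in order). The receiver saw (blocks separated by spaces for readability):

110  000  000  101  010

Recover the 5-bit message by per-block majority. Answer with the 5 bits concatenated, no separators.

10010

Block 1 (110): 2 ones → 1
Block 2 (000): 0 ones → 0
Block 3 (000): 0 ones → 0
Block 4 (101): 2 ones → 1
Block 5 (010): 1 one → 0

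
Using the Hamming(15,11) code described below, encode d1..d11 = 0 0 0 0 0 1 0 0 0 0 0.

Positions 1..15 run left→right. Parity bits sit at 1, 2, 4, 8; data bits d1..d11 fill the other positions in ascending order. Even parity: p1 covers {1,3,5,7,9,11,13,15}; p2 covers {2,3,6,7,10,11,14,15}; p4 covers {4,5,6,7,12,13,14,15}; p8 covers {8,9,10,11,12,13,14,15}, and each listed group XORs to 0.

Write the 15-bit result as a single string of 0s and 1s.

010000010100000

Place data at non-parity positions: p1 p2 0 p4 0 0 0 p8 0 1 0 0 0 0 0
p1 (pos 1,3,5,7,9,11,13,15): XOR of data positions = 0⊕0⊕0⊕0⊕0⊕0⊕0 = 0
p2 (pos 2,3,6,7,10,11,14,15): XOR of data positions = 0⊕0⊕0⊕1⊕0⊕0⊕0 = 1
p4 (pos 4,5,6,7,12,13,14,15): XOR of data positions = 0⊕0⊕0⊕0⊕0⊕0⊕0 = 0
p8 (pos 8,9,10,11,12,13,14,15): XOR of data positions = 0⊕1⊕0⊕0⊕0⊕0⊕0 = 1
Codeword: 010000010100000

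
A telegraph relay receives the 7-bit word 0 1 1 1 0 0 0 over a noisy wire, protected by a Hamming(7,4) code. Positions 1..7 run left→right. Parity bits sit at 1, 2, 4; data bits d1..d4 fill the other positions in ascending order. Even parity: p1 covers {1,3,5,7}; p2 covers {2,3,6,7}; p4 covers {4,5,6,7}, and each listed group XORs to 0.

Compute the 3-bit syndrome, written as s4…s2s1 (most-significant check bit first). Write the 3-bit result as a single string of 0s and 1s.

101

s1 (pos 1,3,5,7): 0⊕1⊕0⊕0 = 1
s2 (pos 2,3,6,7): 1⊕1⊕0⊕0 = 0
s4 (pos 4,5,6,7): 1⊕0⊕0⊕0 = 1
Syndrome s4…s1 = 101 → error at position 5.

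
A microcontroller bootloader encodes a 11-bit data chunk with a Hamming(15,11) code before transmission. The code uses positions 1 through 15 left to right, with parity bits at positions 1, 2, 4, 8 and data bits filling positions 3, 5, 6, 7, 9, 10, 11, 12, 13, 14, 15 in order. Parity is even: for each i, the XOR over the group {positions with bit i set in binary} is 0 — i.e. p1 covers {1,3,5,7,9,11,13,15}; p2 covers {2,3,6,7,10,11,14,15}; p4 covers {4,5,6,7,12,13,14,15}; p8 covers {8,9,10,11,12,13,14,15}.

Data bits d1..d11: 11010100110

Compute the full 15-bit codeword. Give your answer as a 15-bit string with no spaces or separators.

Place data at non-parity positions: p1 p2 1 p4 1 0 1 p8 0 1 0 0 1 1 0
p1 (pos 1,3,5,7,9,11,13,15): XOR of data positions = 1⊕1⊕1⊕0⊕0⊕1⊕0 = 0
p2 (pos 2,3,6,7,10,11,14,15): XOR of data positions = 1⊕0⊕1⊕1⊕0⊕1⊕0 = 0
p4 (pos 4,5,6,7,12,13,14,15): XOR of data positions = 1⊕0⊕1⊕0⊕1⊕1⊕0 = 0
p8 (pos 8,9,10,11,12,13,14,15): XOR of data positions = 0⊕1⊕0⊕0⊕1⊕1⊕0 = 1
Codeword: 001010110100110

001010110100110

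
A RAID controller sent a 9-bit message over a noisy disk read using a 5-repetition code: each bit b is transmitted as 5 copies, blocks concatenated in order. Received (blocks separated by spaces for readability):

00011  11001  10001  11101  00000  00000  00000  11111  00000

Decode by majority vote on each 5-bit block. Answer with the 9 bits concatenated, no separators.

Block 1 (00011): 2 ones → 0
Block 2 (11001): 3 ones → 1
Block 3 (10001): 2 ones → 0
Block 4 (11101): 4 ones → 1
Block 5 (00000): 0 ones → 0
Block 6 (00000): 0 ones → 0
Block 7 (00000): 0 ones → 0
Block 8 (11111): 5 ones → 1
Block 9 (00000): 0 ones → 0

010100010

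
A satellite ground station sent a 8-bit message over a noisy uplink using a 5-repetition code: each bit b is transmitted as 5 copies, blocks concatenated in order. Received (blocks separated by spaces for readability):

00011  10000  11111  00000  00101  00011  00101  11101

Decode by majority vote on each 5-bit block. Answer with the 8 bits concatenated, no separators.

00100001

Block 1 (00011): 2 ones → 0
Block 2 (10000): 1 one → 0
Block 3 (11111): 5 ones → 1
Block 4 (00000): 0 ones → 0
Block 5 (00101): 2 ones → 0
Block 6 (00011): 2 ones → 0
Block 7 (00101): 2 ones → 0
Block 8 (11101): 4 ones → 1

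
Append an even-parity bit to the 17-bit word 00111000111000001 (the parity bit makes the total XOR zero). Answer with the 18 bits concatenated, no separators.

XOR of the 17 data bits: 0⊕0⊕1⊕1⊕1⊕0⊕0⊕0⊕1⊕1⊕1⊕0⊕0⊕0⊕0⊕0⊕1 = 1
Parity bit = 1 (so all 18 bits XOR to 0).

001110001110000011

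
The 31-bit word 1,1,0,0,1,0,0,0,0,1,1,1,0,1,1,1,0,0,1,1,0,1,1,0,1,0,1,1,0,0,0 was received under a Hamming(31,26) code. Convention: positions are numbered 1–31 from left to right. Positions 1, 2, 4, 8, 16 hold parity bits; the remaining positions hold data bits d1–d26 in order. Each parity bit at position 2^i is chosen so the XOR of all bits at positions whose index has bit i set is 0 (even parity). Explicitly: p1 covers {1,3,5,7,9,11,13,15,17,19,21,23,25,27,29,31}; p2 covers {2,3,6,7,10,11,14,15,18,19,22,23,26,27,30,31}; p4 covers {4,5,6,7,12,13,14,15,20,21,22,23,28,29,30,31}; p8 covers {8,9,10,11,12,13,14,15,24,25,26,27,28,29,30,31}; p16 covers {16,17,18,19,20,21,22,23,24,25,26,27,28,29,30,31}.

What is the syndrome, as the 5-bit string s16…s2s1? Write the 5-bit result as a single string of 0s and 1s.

00010

s1 (pos 1,3,5,7,9,11,13,15,17,19,21,23,25,27,29,31): 1⊕0⊕1⊕0⊕0⊕1⊕0⊕1⊕0⊕1⊕0⊕1⊕1⊕1⊕0⊕0 = 0
s2 (pos 2,3,6,7,10,11,14,15,18,19,22,23,26,27,30,31): 1⊕0⊕0⊕0⊕1⊕1⊕1⊕1⊕0⊕1⊕1⊕1⊕0⊕1⊕0⊕0 = 1
s4 (pos 4,5,6,7,12,13,14,15,20,21,22,23,28,29,30,31): 0⊕1⊕0⊕0⊕1⊕0⊕1⊕1⊕1⊕0⊕1⊕1⊕1⊕0⊕0⊕0 = 0
s8 (pos 8,9,10,11,12,13,14,15,24,25,26,27,28,29,30,31): 0⊕0⊕1⊕1⊕1⊕0⊕1⊕1⊕0⊕1⊕0⊕1⊕1⊕0⊕0⊕0 = 0
s16 (pos 16,17,18,19,20,21,22,23,24,25,26,27,28,29,30,31): 1⊕0⊕0⊕1⊕1⊕0⊕1⊕1⊕0⊕1⊕0⊕1⊕1⊕0⊕0⊕0 = 0
Syndrome s16…s1 = 00010 → error at position 2.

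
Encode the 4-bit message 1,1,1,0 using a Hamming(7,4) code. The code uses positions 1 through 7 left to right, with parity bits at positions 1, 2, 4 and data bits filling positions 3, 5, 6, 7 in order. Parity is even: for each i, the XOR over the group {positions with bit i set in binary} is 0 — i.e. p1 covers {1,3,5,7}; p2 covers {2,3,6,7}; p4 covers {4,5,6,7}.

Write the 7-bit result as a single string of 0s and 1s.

Place data at non-parity positions: p1 p2 1 p4 1 1 0
p1 (pos 1,3,5,7): XOR of data positions = 1⊕1⊕0 = 0
p2 (pos 2,3,6,7): XOR of data positions = 1⊕1⊕0 = 0
p4 (pos 4,5,6,7): XOR of data positions = 1⊕1⊕0 = 0
Codeword: 0010110

0010110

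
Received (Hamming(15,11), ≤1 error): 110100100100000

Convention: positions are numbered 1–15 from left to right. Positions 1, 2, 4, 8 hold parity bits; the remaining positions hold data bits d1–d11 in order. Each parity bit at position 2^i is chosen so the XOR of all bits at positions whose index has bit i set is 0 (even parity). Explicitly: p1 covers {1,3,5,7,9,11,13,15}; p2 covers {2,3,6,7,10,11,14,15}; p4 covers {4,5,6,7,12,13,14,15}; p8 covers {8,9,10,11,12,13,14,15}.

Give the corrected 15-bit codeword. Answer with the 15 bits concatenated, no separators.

s1 (pos 1,3,5,7,9,11,13,15): 1⊕0⊕0⊕1⊕0⊕0⊕0⊕0 = 0
s2 (pos 2,3,6,7,10,11,14,15): 1⊕0⊕0⊕1⊕1⊕0⊕0⊕0 = 1
s4 (pos 4,5,6,7,12,13,14,15): 1⊕0⊕0⊕1⊕0⊕0⊕0⊕0 = 0
s8 (pos 8,9,10,11,12,13,14,15): 0⊕0⊕1⊕0⊕0⊕0⊕0⊕0 = 1
Syndrome s8…s1 = 1010 → error at position 10.
Flip position 10: 110100100100000 → 110100100000000

110100100000000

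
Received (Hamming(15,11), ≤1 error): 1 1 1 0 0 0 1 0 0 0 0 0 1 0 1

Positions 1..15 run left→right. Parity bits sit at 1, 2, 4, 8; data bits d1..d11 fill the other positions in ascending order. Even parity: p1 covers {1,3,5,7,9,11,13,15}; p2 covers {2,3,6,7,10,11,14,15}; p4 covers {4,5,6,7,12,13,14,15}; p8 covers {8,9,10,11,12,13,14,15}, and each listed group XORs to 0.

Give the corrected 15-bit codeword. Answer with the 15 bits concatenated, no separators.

s1 (pos 1,3,5,7,9,11,13,15): 1⊕1⊕0⊕1⊕0⊕0⊕1⊕1 = 1
s2 (pos 2,3,6,7,10,11,14,15): 1⊕1⊕0⊕1⊕0⊕0⊕0⊕1 = 0
s4 (pos 4,5,6,7,12,13,14,15): 0⊕0⊕0⊕1⊕0⊕1⊕0⊕1 = 1
s8 (pos 8,9,10,11,12,13,14,15): 0⊕0⊕0⊕0⊕0⊕1⊕0⊕1 = 0
Syndrome s8…s1 = 0101 → error at position 5.
Flip position 5: 111000100000101 → 111010100000101

111010100000101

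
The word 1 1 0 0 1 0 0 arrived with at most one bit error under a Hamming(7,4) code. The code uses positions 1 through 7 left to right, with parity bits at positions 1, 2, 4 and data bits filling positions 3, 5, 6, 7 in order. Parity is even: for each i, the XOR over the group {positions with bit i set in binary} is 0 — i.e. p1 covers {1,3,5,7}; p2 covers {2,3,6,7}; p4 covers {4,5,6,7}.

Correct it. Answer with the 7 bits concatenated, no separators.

s1 (pos 1,3,5,7): 1⊕0⊕1⊕0 = 0
s2 (pos 2,3,6,7): 1⊕0⊕0⊕0 = 1
s4 (pos 4,5,6,7): 0⊕1⊕0⊕0 = 1
Syndrome s4…s1 = 110 → error at position 6.
Flip position 6: 1100100 → 1100110

1100110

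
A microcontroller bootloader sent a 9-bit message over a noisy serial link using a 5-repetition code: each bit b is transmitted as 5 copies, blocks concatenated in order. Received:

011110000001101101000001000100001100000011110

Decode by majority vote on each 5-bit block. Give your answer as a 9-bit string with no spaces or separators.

101000001

Block 1 (01111): 4 ones → 1
Block 2 (00000): 0 ones → 0
Block 3 (01101): 3 ones → 1
Block 4 (10100): 2 ones → 0
Block 5 (00010): 1 one → 0
Block 6 (00100): 1 one → 0
Block 7 (00110): 2 ones → 0
Block 8 (00000): 0 ones → 0
Block 9 (11110): 4 ones → 1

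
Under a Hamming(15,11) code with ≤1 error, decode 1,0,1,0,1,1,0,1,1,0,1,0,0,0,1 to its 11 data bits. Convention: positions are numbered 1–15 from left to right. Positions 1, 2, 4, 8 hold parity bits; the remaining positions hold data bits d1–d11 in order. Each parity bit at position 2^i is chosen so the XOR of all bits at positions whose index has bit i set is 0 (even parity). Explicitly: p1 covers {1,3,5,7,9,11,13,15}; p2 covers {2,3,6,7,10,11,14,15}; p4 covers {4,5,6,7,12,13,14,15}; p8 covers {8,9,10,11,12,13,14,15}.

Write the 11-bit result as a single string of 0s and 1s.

s1 (pos 1,3,5,7,9,11,13,15): 1⊕1⊕1⊕0⊕1⊕1⊕0⊕1 = 0
s2 (pos 2,3,6,7,10,11,14,15): 0⊕1⊕1⊕0⊕0⊕1⊕0⊕1 = 0
s4 (pos 4,5,6,7,12,13,14,15): 0⊕1⊕1⊕0⊕0⊕0⊕0⊕1 = 1
s8 (pos 8,9,10,11,12,13,14,15): 1⊕1⊕0⊕1⊕0⊕0⊕0⊕1 = 0
Syndrome s8…s1 = 0100 → error at position 4.
Flip position 4: 101011011010001 → 101111011010001
Read data bits from positions 3,5,6,7,9,10,11,12,13,14,15: 11101010001

11101010001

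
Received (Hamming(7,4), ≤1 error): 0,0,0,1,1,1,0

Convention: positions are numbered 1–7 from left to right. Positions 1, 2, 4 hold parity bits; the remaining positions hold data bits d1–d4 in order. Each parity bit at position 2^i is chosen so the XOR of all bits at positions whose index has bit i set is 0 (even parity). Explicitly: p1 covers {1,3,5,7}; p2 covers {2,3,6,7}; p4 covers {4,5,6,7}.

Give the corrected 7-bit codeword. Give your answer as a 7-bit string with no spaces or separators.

s1 (pos 1,3,5,7): 0⊕0⊕1⊕0 = 1
s2 (pos 2,3,6,7): 0⊕0⊕1⊕0 = 1
s4 (pos 4,5,6,7): 1⊕1⊕1⊕0 = 1
Syndrome s4…s1 = 111 → error at position 7.
Flip position 7: 0001110 → 0001111

0001111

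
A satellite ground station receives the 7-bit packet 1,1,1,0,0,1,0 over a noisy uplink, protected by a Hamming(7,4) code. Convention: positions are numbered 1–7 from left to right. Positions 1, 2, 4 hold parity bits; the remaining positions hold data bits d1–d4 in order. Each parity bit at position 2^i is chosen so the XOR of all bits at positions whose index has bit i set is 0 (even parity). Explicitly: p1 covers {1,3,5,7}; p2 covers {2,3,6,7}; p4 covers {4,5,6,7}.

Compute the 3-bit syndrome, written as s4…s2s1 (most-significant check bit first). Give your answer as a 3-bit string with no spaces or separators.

s1 (pos 1,3,5,7): 1⊕1⊕0⊕0 = 0
s2 (pos 2,3,6,7): 1⊕1⊕1⊕0 = 1
s4 (pos 4,5,6,7): 0⊕0⊕1⊕0 = 1
Syndrome s4…s1 = 110 → error at position 6.

110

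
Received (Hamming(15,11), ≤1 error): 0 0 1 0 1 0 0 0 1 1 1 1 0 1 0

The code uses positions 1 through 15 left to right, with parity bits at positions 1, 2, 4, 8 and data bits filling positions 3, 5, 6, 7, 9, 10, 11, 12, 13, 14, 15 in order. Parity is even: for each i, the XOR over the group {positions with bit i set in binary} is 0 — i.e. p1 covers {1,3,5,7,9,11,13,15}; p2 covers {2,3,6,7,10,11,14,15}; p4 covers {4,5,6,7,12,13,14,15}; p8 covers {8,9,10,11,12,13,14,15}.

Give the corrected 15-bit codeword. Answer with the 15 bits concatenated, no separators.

001010001110010

s1 (pos 1,3,5,7,9,11,13,15): 0⊕1⊕1⊕0⊕1⊕1⊕0⊕0 = 0
s2 (pos 2,3,6,7,10,11,14,15): 0⊕1⊕0⊕0⊕1⊕1⊕1⊕0 = 0
s4 (pos 4,5,6,7,12,13,14,15): 0⊕1⊕0⊕0⊕1⊕0⊕1⊕0 = 1
s8 (pos 8,9,10,11,12,13,14,15): 0⊕1⊕1⊕1⊕1⊕0⊕1⊕0 = 1
Syndrome s8…s1 = 1100 → error at position 12.
Flip position 12: 001010001111010 → 001010001110010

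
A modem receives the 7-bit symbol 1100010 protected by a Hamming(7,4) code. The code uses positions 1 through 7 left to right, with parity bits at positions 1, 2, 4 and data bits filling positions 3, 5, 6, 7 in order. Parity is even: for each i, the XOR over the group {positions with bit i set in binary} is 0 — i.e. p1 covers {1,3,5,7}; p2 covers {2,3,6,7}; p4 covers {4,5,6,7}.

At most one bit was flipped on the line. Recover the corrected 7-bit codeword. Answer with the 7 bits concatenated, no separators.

s1 (pos 1,3,5,7): 1⊕0⊕0⊕0 = 1
s2 (pos 2,3,6,7): 1⊕0⊕1⊕0 = 0
s4 (pos 4,5,6,7): 0⊕0⊕1⊕0 = 1
Syndrome s4…s1 = 101 → error at position 5.
Flip position 5: 1100010 → 1100110

1100110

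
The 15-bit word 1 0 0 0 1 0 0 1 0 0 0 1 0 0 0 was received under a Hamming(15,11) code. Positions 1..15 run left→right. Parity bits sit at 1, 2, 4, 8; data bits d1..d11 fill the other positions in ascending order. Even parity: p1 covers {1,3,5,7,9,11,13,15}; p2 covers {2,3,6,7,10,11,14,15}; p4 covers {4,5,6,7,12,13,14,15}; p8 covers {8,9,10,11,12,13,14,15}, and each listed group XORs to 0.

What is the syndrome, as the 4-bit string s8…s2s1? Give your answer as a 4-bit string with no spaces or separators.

s1 (pos 1,3,5,7,9,11,13,15): 1⊕0⊕1⊕0⊕0⊕0⊕0⊕0 = 0
s2 (pos 2,3,6,7,10,11,14,15): 0⊕0⊕0⊕0⊕0⊕0⊕0⊕0 = 0
s4 (pos 4,5,6,7,12,13,14,15): 0⊕1⊕0⊕0⊕1⊕0⊕0⊕0 = 0
s8 (pos 8,9,10,11,12,13,14,15): 1⊕0⊕0⊕0⊕1⊕0⊕0⊕0 = 0
Syndrome s8…s1 = 0000 → no error.

0000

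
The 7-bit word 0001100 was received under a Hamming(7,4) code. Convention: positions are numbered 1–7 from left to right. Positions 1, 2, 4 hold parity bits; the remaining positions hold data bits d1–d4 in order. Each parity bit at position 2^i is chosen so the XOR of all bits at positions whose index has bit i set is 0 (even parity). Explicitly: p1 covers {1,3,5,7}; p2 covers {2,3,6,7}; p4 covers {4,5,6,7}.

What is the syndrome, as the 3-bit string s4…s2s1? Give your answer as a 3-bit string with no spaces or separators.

s1 (pos 1,3,5,7): 0⊕0⊕1⊕0 = 1
s2 (pos 2,3,6,7): 0⊕0⊕0⊕0 = 0
s4 (pos 4,5,6,7): 1⊕1⊕0⊕0 = 0
Syndrome s4…s1 = 001 → error at position 1.

001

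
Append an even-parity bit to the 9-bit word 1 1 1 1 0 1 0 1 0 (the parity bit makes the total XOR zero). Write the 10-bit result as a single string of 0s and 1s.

1111010100

XOR of the 9 data bits: 1⊕1⊕1⊕1⊕0⊕1⊕0⊕1⊕0 = 0
Parity bit = 0 (so all 10 bits XOR to 0).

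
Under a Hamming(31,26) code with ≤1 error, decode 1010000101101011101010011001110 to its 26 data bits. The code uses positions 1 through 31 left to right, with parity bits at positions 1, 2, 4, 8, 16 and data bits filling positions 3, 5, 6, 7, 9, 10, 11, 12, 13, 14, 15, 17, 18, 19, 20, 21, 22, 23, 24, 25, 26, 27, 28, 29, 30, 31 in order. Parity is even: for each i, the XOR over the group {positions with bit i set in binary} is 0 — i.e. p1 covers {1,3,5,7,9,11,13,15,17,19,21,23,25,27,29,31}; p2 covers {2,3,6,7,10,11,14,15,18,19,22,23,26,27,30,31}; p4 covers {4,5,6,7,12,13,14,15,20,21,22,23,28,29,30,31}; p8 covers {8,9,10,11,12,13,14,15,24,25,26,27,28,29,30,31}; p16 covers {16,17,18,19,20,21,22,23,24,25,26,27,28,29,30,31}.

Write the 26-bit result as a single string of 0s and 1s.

s1 (pos 1,3,5,7,9,11,13,15,17,19,21,23,25,27,29,31): 1⊕1⊕0⊕0⊕0⊕1⊕1⊕1⊕1⊕1⊕1⊕0⊕1⊕0⊕1⊕0 = 0
s2 (pos 2,3,6,7,10,11,14,15,18,19,22,23,26,27,30,31): 0⊕1⊕0⊕0⊕1⊕1⊕0⊕1⊕0⊕1⊕0⊕0⊕0⊕0⊕1⊕0 = 0
s4 (pos 4,5,6,7,12,13,14,15,20,21,22,23,28,29,30,31): 0⊕0⊕0⊕0⊕0⊕1⊕0⊕1⊕0⊕1⊕0⊕0⊕1⊕1⊕1⊕0 = 0
s8 (pos 8,9,10,11,12,13,14,15,24,25,26,27,28,29,30,31): 1⊕0⊕1⊕1⊕0⊕1⊕0⊕1⊕1⊕1⊕0⊕0⊕1⊕1⊕1⊕0 = 0
s16 (pos 16,17,18,19,20,21,22,23,24,25,26,27,28,29,30,31): 1⊕1⊕0⊕1⊕0⊕1⊕0⊕0⊕1⊕1⊕0⊕0⊕1⊕1⊕1⊕0 = 1
Syndrome s16…s1 = 10000 → error at position 16.
Flip position 16: 1010000101101011101010011001110 → 1010000101101010101010011001110
Read data bits from positions 3,5,6,7,9,10,11,12,13,14,15,17,18,19,20,21,22,23,24,25,26,27,28,29,30,31: 10000110101101010011001110

10000110101101010011001110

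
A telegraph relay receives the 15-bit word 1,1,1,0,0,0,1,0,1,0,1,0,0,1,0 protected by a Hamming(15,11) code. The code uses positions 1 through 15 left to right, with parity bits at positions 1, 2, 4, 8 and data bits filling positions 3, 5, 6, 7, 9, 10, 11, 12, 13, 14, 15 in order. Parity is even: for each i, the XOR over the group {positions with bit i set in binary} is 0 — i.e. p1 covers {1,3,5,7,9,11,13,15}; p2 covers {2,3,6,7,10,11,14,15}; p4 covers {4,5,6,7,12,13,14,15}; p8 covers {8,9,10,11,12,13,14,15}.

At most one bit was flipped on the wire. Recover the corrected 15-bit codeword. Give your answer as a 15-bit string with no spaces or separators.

s1 (pos 1,3,5,7,9,11,13,15): 1⊕1⊕0⊕1⊕1⊕1⊕0⊕0 = 1
s2 (pos 2,3,6,7,10,11,14,15): 1⊕1⊕0⊕1⊕0⊕1⊕1⊕0 = 1
s4 (pos 4,5,6,7,12,13,14,15): 0⊕0⊕0⊕1⊕0⊕0⊕1⊕0 = 0
s8 (pos 8,9,10,11,12,13,14,15): 0⊕1⊕0⊕1⊕0⊕0⊕1⊕0 = 1
Syndrome s8…s1 = 1011 → error at position 11.
Flip position 11: 111000101010010 → 111000101000010

111000101000010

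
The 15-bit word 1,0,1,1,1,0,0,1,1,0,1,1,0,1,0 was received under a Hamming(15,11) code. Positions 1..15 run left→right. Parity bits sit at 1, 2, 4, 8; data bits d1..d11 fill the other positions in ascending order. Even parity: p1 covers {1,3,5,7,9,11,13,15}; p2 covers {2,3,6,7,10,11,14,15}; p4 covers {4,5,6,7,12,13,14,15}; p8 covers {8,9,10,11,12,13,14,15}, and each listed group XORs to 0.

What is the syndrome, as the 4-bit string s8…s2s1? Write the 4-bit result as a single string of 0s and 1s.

s1 (pos 1,3,5,7,9,11,13,15): 1⊕1⊕1⊕0⊕1⊕1⊕0⊕0 = 1
s2 (pos 2,3,6,7,10,11,14,15): 0⊕1⊕0⊕0⊕0⊕1⊕1⊕0 = 1
s4 (pos 4,5,6,7,12,13,14,15): 1⊕1⊕0⊕0⊕1⊕0⊕1⊕0 = 0
s8 (pos 8,9,10,11,12,13,14,15): 1⊕1⊕0⊕1⊕1⊕0⊕1⊕0 = 1
Syndrome s8…s1 = 1011 → error at position 11.

1011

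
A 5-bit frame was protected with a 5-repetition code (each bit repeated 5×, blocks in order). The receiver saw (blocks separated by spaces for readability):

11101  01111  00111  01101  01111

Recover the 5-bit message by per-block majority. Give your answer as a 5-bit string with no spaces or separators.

11111

Block 1 (11101): 4 ones → 1
Block 2 (01111): 4 ones → 1
Block 3 (00111): 3 ones → 1
Block 4 (01101): 3 ones → 1
Block 5 (01111): 4 ones → 1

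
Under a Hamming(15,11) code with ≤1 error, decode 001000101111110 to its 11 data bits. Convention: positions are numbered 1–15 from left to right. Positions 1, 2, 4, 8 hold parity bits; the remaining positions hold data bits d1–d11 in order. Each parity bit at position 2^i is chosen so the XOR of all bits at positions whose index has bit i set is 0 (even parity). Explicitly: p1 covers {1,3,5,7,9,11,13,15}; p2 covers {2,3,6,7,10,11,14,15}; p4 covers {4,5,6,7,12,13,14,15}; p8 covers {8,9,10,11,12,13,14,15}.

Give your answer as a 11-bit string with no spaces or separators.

00011111110

s1 (pos 1,3,5,7,9,11,13,15): 0⊕1⊕0⊕1⊕1⊕1⊕1⊕0 = 1
s2 (pos 2,3,6,7,10,11,14,15): 0⊕1⊕0⊕1⊕1⊕1⊕1⊕0 = 1
s4 (pos 4,5,6,7,12,13,14,15): 0⊕0⊕0⊕1⊕1⊕1⊕1⊕0 = 0
s8 (pos 8,9,10,11,12,13,14,15): 0⊕1⊕1⊕1⊕1⊕1⊕1⊕0 = 0
Syndrome s8…s1 = 0011 → error at position 3.
Flip position 3: 001000101111110 → 000000101111110
Read data bits from positions 3,5,6,7,9,10,11,12,13,14,15: 00011111110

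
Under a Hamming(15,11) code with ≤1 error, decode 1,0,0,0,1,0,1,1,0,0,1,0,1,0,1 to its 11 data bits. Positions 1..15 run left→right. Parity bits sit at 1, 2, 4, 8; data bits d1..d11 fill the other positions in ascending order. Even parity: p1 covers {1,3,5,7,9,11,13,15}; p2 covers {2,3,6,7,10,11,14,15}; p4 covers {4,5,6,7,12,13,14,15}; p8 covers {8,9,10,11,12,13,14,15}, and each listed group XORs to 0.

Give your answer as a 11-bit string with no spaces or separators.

01010010101

s1 (pos 1,3,5,7,9,11,13,15): 1⊕0⊕1⊕1⊕0⊕1⊕1⊕1 = 0
s2 (pos 2,3,6,7,10,11,14,15): 0⊕0⊕0⊕1⊕0⊕1⊕0⊕1 = 1
s4 (pos 4,5,6,7,12,13,14,15): 0⊕1⊕0⊕1⊕0⊕1⊕0⊕1 = 0
s8 (pos 8,9,10,11,12,13,14,15): 1⊕0⊕0⊕1⊕0⊕1⊕0⊕1 = 0
Syndrome s8…s1 = 0010 → error at position 2.
Flip position 2: 100010110010101 → 110010110010101
Read data bits from positions 3,5,6,7,9,10,11,12,13,14,15: 01010010101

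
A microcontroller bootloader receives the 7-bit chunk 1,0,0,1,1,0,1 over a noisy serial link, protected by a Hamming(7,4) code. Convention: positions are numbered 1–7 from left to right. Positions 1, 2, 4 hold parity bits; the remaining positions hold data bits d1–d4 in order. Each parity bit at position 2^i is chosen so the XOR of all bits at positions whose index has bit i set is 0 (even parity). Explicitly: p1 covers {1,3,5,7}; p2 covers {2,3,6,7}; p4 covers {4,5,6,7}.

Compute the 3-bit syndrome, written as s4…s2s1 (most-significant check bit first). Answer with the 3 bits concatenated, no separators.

s1 (pos 1,3,5,7): 1⊕0⊕1⊕1 = 1
s2 (pos 2,3,6,7): 0⊕0⊕0⊕1 = 1
s4 (pos 4,5,6,7): 1⊕1⊕0⊕1 = 1
Syndrome s4…s1 = 111 → error at position 7.

111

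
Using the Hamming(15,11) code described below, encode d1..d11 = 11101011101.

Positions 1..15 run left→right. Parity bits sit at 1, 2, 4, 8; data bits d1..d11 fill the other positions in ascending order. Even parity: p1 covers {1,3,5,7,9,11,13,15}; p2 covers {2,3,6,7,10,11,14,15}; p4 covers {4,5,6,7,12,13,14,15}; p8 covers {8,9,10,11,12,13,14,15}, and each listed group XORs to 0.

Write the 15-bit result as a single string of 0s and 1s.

Place data at non-parity positions: p1 p2 1 p4 1 1 0 p8 1 0 1 1 1 0 1
p1 (pos 1,3,5,7,9,11,13,15): XOR of data positions = 1⊕1⊕0⊕1⊕1⊕1⊕1 = 0
p2 (pos 2,3,6,7,10,11,14,15): XOR of data positions = 1⊕1⊕0⊕0⊕1⊕0⊕1 = 0
p4 (pos 4,5,6,7,12,13,14,15): XOR of data positions = 1⊕1⊕0⊕1⊕1⊕0⊕1 = 1
p8 (pos 8,9,10,11,12,13,14,15): XOR of data positions = 1⊕0⊕1⊕1⊕1⊕0⊕1 = 1
Codeword: 001111011011101

001111011011101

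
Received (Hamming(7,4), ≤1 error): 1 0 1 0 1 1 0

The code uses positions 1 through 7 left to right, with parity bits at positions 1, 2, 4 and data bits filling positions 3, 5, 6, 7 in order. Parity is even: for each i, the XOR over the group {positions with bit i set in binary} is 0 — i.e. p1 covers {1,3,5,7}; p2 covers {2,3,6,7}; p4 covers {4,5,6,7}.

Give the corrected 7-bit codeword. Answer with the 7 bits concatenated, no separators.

s1 (pos 1,3,5,7): 1⊕1⊕1⊕0 = 1
s2 (pos 2,3,6,7): 0⊕1⊕1⊕0 = 0
s4 (pos 4,5,6,7): 0⊕1⊕1⊕0 = 0
Syndrome s4…s1 = 001 → error at position 1.
Flip position 1: 1010110 → 0010110

0010110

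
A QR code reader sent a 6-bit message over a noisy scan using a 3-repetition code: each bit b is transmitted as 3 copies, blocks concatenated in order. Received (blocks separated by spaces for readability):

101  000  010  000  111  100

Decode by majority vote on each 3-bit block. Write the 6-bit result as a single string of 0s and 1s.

100010

Block 1 (101): 2 ones → 1
Block 2 (000): 0 ones → 0
Block 3 (010): 1 one → 0
Block 4 (000): 0 ones → 0
Block 5 (111): 3 ones → 1
Block 6 (100): 1 one → 0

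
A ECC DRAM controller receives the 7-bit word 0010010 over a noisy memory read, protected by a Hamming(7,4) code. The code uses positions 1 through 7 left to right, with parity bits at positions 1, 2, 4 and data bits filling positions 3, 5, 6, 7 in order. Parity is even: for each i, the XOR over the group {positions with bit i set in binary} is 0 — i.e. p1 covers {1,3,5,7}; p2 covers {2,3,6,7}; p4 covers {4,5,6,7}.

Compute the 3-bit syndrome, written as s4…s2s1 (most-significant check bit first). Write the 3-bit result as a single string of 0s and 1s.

s1 (pos 1,3,5,7): 0⊕1⊕0⊕0 = 1
s2 (pos 2,3,6,7): 0⊕1⊕1⊕0 = 0
s4 (pos 4,5,6,7): 0⊕0⊕1⊕0 = 1
Syndrome s4…s1 = 101 → error at position 5.

101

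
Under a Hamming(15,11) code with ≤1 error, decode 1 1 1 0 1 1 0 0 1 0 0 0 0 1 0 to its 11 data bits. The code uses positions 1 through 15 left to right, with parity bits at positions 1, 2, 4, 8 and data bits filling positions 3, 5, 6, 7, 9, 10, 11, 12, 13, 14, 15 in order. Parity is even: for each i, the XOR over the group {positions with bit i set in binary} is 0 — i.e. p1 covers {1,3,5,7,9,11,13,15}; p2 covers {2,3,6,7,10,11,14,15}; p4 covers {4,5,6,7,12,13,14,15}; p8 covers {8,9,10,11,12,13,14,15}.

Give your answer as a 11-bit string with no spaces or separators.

s1 (pos 1,3,5,7,9,11,13,15): 1⊕1⊕1⊕0⊕1⊕0⊕0⊕0 = 0
s2 (pos 2,3,6,7,10,11,14,15): 1⊕1⊕1⊕0⊕0⊕0⊕1⊕0 = 0
s4 (pos 4,5,6,7,12,13,14,15): 0⊕1⊕1⊕0⊕0⊕0⊕1⊕0 = 1
s8 (pos 8,9,10,11,12,13,14,15): 0⊕1⊕0⊕0⊕0⊕0⊕1⊕0 = 0
Syndrome s8…s1 = 0100 → error at position 4.
Flip position 4: 111011001000010 → 111111001000010
Read data bits from positions 3,5,6,7,9,10,11,12,13,14,15: 11101000010

11101000010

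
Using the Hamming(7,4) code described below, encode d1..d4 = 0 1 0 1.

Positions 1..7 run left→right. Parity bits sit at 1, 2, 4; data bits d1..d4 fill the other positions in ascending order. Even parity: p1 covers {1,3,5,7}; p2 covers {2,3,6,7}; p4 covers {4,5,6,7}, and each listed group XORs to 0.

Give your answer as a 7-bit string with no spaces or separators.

Place data at non-parity positions: p1 p2 0 p4 1 0 1
p1 (pos 1,3,5,7): XOR of data positions = 0⊕1⊕1 = 0
p2 (pos 2,3,6,7): XOR of data positions = 0⊕0⊕1 = 1
p4 (pos 4,5,6,7): XOR of data positions = 1⊕0⊕1 = 0
Codeword: 0100101

0100101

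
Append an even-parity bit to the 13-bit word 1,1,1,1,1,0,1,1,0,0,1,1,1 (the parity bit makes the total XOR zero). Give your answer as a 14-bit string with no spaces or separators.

XOR of the 13 data bits: 1⊕1⊕1⊕1⊕1⊕0⊕1⊕1⊕0⊕0⊕1⊕1⊕1 = 0
Parity bit = 0 (so all 14 bits XOR to 0).

11111011001110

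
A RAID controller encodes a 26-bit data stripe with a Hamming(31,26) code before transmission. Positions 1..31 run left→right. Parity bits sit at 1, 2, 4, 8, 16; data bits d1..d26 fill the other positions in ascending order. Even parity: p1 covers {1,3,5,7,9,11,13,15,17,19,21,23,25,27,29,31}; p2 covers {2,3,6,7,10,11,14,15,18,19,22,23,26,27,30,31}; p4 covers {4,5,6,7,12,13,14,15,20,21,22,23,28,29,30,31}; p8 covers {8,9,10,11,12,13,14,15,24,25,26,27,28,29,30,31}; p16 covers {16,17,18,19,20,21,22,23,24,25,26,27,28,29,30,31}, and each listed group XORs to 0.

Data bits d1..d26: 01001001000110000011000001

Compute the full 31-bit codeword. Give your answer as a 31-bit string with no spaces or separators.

Place data at non-parity positions: p1 p2 0 p4 1 0 0 p8 1 0 0 1 0 0 0 p16 1 1 0 0 0 0 0 1 1 0 0 0 0 0 1
p1 (pos 1,3,5,7,9,11,13,15,17,19,21,23,25,27,29,31): XOR of data positions = 0⊕1⊕0⊕1⊕0⊕0⊕0⊕1⊕0⊕0⊕0⊕1⊕0⊕0⊕1 = 1
p2 (pos 2,3,6,7,10,11,14,15,18,19,22,23,26,27,30,31): XOR of data positions = 0⊕0⊕0⊕0⊕0⊕0⊕0⊕1⊕0⊕0⊕0⊕0⊕0⊕0⊕1 = 0
p4 (pos 4,5,6,7,12,13,14,15,20,21,22,23,28,29,30,31): XOR of data positions = 1⊕0⊕0⊕1⊕0⊕0⊕0⊕0⊕0⊕0⊕0⊕0⊕0⊕0⊕1 = 1
p8 (pos 8,9,10,11,12,13,14,15,24,25,26,27,28,29,30,31): XOR of data positions = 1⊕0⊕0⊕1⊕0⊕0⊕0⊕1⊕1⊕0⊕0⊕0⊕0⊕0⊕1 = 1
p16 (pos 16,17,18,19,20,21,22,23,24,25,26,27,28,29,30,31): XOR of data positions = 1⊕1⊕0⊕0⊕0⊕0⊕0⊕1⊕1⊕0⊕0⊕0⊕0⊕0⊕1 = 1
Codeword: 1001100110010001110000011000001

1001100110010001110000011000001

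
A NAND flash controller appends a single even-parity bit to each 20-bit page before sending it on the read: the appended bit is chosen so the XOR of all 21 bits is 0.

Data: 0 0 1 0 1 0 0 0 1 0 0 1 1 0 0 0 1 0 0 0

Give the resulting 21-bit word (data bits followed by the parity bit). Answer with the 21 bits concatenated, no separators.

XOR of the 20 data bits: 0⊕0⊕1⊕0⊕1⊕0⊕0⊕0⊕1⊕0⊕0⊕1⊕1⊕0⊕0⊕0⊕1⊕0⊕0⊕0 = 0
Parity bit = 0 (so all 21 bits XOR to 0).

001010001001100010000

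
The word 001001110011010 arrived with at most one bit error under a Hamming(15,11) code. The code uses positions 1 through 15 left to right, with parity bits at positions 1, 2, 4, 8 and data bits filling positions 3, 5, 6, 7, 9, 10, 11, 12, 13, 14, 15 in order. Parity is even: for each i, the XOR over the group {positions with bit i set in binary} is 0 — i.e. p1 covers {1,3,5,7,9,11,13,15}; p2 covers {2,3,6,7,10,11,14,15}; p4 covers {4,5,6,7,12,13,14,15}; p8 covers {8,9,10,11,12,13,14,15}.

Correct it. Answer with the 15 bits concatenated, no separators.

000001110011010

s1 (pos 1,3,5,7,9,11,13,15): 0⊕1⊕0⊕1⊕0⊕1⊕0⊕0 = 1
s2 (pos 2,3,6,7,10,11,14,15): 0⊕1⊕1⊕1⊕0⊕1⊕1⊕0 = 1
s4 (pos 4,5,6,7,12,13,14,15): 0⊕0⊕1⊕1⊕1⊕0⊕1⊕0 = 0
s8 (pos 8,9,10,11,12,13,14,15): 1⊕0⊕0⊕1⊕1⊕0⊕1⊕0 = 0
Syndrome s8…s1 = 0011 → error at position 3.
Flip position 3: 001001110011010 → 000001110011010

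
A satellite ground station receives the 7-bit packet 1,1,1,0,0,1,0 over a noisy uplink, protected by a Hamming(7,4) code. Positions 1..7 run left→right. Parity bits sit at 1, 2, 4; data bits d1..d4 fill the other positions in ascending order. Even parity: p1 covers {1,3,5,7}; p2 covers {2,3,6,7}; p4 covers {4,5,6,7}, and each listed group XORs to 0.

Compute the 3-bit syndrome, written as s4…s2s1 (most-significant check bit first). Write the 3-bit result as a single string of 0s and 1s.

s1 (pos 1,3,5,7): 1⊕1⊕0⊕0 = 0
s2 (pos 2,3,6,7): 1⊕1⊕1⊕0 = 1
s4 (pos 4,5,6,7): 0⊕0⊕1⊕0 = 1
Syndrome s4…s1 = 110 → error at position 6.

110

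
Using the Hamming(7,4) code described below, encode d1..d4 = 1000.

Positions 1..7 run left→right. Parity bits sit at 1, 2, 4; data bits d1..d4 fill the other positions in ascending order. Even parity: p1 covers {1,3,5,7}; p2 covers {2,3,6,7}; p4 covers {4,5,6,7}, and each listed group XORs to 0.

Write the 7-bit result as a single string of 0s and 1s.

1110000

Place data at non-parity positions: p1 p2 1 p4 0 0 0
p1 (pos 1,3,5,7): XOR of data positions = 1⊕0⊕0 = 1
p2 (pos 2,3,6,7): XOR of data positions = 1⊕0⊕0 = 1
p4 (pos 4,5,6,7): XOR of data positions = 0⊕0⊕0 = 0
Codeword: 1110000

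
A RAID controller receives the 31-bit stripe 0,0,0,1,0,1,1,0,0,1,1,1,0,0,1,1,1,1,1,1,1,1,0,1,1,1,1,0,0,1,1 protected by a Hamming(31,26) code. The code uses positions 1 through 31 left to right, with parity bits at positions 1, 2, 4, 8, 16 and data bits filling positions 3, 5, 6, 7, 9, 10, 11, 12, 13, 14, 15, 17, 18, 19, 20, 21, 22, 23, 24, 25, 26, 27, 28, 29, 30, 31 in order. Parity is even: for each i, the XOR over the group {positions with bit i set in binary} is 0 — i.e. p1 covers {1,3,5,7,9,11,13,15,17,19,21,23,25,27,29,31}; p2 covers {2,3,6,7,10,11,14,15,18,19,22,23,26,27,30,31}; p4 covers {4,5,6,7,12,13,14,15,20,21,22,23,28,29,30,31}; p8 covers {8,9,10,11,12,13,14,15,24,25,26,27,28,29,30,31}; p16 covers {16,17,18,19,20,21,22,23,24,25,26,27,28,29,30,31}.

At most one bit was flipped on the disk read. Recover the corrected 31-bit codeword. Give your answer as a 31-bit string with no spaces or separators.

0001011001110011011111011110011

s1 (pos 1,3,5,7,9,11,13,15,17,19,21,23,25,27,29,31): 0⊕0⊕0⊕1⊕0⊕1⊕0⊕1⊕1⊕1⊕1⊕0⊕1⊕1⊕0⊕1 = 1
s2 (pos 2,3,6,7,10,11,14,15,18,19,22,23,26,27,30,31): 0⊕0⊕1⊕1⊕1⊕1⊕0⊕1⊕1⊕1⊕1⊕0⊕1⊕1⊕1⊕1 = 0
s4 (pos 4,5,6,7,12,13,14,15,20,21,22,23,28,29,30,31): 1⊕0⊕1⊕1⊕1⊕0⊕0⊕1⊕1⊕1⊕1⊕0⊕0⊕0⊕1⊕1 = 0
s8 (pos 8,9,10,11,12,13,14,15,24,25,26,27,28,29,30,31): 0⊕0⊕1⊕1⊕1⊕0⊕0⊕1⊕1⊕1⊕1⊕1⊕0⊕0⊕1⊕1 = 0
s16 (pos 16,17,18,19,20,21,22,23,24,25,26,27,28,29,30,31): 1⊕1⊕1⊕1⊕1⊕1⊕1⊕0⊕1⊕1⊕1⊕1⊕0⊕0⊕1⊕1 = 1
Syndrome s16…s1 = 10001 → error at position 17.
Flip position 17: 0001011001110011111111011110011 → 0001011001110011011111011110011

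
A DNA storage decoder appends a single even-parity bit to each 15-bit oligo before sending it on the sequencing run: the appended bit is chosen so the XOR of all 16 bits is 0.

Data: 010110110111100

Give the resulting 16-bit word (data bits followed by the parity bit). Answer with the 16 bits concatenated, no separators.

XOR of the 15 data bits: 0⊕1⊕0⊕1⊕1⊕0⊕1⊕1⊕0⊕1⊕1⊕1⊕1⊕0⊕0 = 1
Parity bit = 1 (so all 16 bits XOR to 0).

0101101101111001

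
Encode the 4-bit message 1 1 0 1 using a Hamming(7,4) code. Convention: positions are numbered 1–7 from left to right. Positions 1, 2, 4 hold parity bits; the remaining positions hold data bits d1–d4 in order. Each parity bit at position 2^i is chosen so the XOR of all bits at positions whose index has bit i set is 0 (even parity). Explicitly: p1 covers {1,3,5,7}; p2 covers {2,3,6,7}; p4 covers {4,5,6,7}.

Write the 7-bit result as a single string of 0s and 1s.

Place data at non-parity positions: p1 p2 1 p4 1 0 1
p1 (pos 1,3,5,7): XOR of data positions = 1⊕1⊕1 = 1
p2 (pos 2,3,6,7): XOR of data positions = 1⊕0⊕1 = 0
p4 (pos 4,5,6,7): XOR of data positions = 1⊕0⊕1 = 0
Codeword: 1010101

1010101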